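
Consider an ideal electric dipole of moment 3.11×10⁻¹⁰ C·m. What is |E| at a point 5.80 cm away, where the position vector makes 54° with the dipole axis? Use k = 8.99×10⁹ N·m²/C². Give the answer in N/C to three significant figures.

E ≈ 2.04×10⁴ N/C

At angle θ the dipole field magnitude is E = (kp/r³)·√(1 + 3cos²θ).
kp/r³ = (8.99×10⁹)(3.11×10⁻¹⁰) / (0.0580)³ = 1.433×10⁴ N/C.
√(1 + 3cos²54°) = √(1 + 3·0.3455) = √2.0365 ≈ 1.4271.
E ≈ 1.433×10⁴ × 1.427 = 2.045×10⁴ N/C.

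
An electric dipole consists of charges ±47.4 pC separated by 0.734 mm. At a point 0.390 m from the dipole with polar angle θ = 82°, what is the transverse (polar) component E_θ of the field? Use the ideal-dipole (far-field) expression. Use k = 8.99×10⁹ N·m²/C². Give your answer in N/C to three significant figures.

Dipole moment p = qd = (4.74×10⁻¹¹ C)(7.34×10⁻⁴ m) = 3.479×10⁻¹⁴ C·m.
For a dipole, E_θ = (kp sinθ)/r³.
kp/r³ = (8.99×10⁹)(3.479×10⁻¹⁴)/(0.390)³ = 0.005273 N/C.
E_θ = 0.005273·sin82° = 0.005221 N/C.

E_θ ≈ 0.00522 N/C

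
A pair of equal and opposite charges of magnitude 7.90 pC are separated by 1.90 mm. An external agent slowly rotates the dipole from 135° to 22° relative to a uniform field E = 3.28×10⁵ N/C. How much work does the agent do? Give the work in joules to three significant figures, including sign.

Dipole moment p = qd = (7.90×10⁻¹² C)(0.00190 m) = 1.501×10⁻¹⁴ C·m.
W_ext = ΔU = U(θ₂) − U(θ₁) = −pE cosθ₂ − (−pE cosθ₁) = pE(cosθ₁ − cosθ₂).
W = (1.501×10⁻¹⁴)(3.28×10⁵)·(cos135° − cos22°) = (4.923×10⁻⁹)·(-1.6343) = -8.046×10⁻⁹ J.

W ≈ -8.05×10⁻⁹ J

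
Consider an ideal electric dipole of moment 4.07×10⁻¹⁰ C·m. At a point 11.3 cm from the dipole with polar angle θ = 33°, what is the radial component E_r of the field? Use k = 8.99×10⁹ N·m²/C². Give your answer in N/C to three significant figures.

For a dipole, E_r = (2kp cosθ)/r³.
kp/r³ = (8.99×10⁹)(4.07×10⁻¹⁰)/(0.113)³ = 2536 N/C.
E_r = 2·2536·cos33° = 4253 N/C.

E_r ≈ 4250 N/C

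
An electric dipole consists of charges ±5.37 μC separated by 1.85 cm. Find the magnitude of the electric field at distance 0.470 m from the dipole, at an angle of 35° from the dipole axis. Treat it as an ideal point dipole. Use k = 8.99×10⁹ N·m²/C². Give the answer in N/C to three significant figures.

E ≈ 1.49×10⁴ N/C

Dipole moment p = qd = (5.37×10⁻⁶ C)(0.0185 m) = 9.935×10⁻⁸ C·m.
At angle θ the dipole field magnitude is E = (kp/r³)·√(1 + 3cos²θ).
kp/r³ = (8.99×10⁹)(9.935×10⁻⁸) / (0.470)³ = 8603 N/C.
√(1 + 3cos²35°) = √(1 + 3·0.6710) = √3.0130 ≈ 1.7358.
E ≈ 8603 × 1.736 = 1.493×10⁴ N/C.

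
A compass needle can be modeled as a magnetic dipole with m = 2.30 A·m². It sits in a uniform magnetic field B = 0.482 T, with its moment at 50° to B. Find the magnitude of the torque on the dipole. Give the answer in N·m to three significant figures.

Torque on a magnetic dipole: τ = mB sinθ.
τ = (2.30)(0.482)·sin50° = 0.8492 N·m.

τ ≈ 0.849 N·m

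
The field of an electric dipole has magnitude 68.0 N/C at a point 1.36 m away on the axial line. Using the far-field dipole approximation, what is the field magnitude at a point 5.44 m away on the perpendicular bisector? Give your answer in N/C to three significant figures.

E ≈ 0.531 N/C

Dipole fields scale as 1/r³ in the far field.
The axial field is twice the equatorial field at the same r, so the geometry factor is 1/2.
E₂ = E₁ · (1/2) · (r₁/r₂)³ = 68.0 · 0.5 · (1.36/5.44)³.
(r₁/r₂)³ = (0.25)³ = 0.01562.
E₂ ≈ 0.5312 N/C.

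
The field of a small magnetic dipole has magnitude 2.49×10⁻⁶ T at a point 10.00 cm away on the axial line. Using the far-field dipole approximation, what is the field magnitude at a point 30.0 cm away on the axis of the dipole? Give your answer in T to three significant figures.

Dipole fields scale as 1/r³ in the far field; the geometry is the same at both points.
B₂ = B₁ · (r₁/r₂)³ = 2.49×10⁻⁶ · (10.00/30.0)³.
(r₁/r₂)³ = (0.3333)³ = 0.03704.
B₂ ≈ 9.222×10⁻⁸ T.

B ≈ 9.22×10⁻⁸ T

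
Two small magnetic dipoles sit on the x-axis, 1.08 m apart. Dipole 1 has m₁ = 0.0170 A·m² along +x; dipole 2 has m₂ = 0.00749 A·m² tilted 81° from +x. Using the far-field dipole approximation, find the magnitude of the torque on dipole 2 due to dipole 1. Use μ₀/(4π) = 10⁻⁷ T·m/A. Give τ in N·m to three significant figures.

τ ≈ 2.00×10⁻¹¹ N·m

Dipole B is on the axis of dipole A, so B₁ there is axial: B₁ = (μ₀/4π)·2m₁/r³ along +x.
B₁ = 2(10⁻⁷)(0.0170)/(1.08)³ = 2.699×10⁻⁹ T.
τ = m₂ B₁ sinθ.
τ = (0.00749)(2.699×10⁻⁹)·sin81° = 1.997×10⁻¹¹ N·m.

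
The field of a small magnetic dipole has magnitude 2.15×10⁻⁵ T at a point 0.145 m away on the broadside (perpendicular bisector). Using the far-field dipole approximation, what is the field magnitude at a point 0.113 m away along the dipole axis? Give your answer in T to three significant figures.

B ≈ 9.09×10⁻⁵ T

Dipole fields scale as 1/r³ in the far field.
The axial field is twice the equatorial field at the same r, so the geometry factor is 2/1.
B₂ = B₁ · (2/1) · (r₁/r₂)³ = 2.15×10⁻⁵ · 2 · (0.145/0.113)³.
(r₁/r₂)³ = (1.283)³ = 2.113.
B₂ ≈ 9.085×10⁻⁵ T.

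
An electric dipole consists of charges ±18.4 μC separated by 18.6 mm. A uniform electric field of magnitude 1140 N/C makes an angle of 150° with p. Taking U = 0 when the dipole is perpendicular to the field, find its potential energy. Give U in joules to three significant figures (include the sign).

U ≈ 3.38×10⁻⁴ J

Dipole moment p = qd = (1.84×10⁻⁵ C)(0.0186 m) = 3.422×10⁻⁷ C·m.
U = −p·E = −pE cosθ.
U = −(3.422×10⁻⁷)(1140)·cos150° = 3.378×10⁻⁴ J.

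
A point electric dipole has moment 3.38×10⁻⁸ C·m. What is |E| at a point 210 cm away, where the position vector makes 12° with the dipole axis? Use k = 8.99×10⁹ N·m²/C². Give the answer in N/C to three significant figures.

At angle θ the dipole field magnitude is E = (kp/r³)·√(1 + 3cos²θ).
kp/r³ = (8.99×10⁹)(3.38×10⁻⁸) / (2.10)³ = 32.81 N/C.
√(1 + 3cos²12°) = √(1 + 3·0.9568) = √3.8703 ≈ 1.9673.
E ≈ 32.81 × 1.967 = 64.55 N/C.

E ≈ 64.5 N/C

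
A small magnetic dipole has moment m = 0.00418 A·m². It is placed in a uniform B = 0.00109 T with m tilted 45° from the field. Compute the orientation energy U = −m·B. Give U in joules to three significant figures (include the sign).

U ≈ -3.22×10⁻⁶ J

U = −m·B = −mB cosθ.
U = −(0.00418)(0.00109)·cos45° = -3.222×10⁻⁶ J.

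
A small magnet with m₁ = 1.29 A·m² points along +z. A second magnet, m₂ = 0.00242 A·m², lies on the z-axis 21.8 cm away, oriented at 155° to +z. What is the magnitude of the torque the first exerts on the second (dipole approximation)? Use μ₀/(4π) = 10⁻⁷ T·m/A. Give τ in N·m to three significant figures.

τ ≈ 2.55×10⁻⁸ N·m

Dipole B is on the axis of dipole A, so B₁ there is axial: B₁ = (μ₀/4π)·2m₁/r³ along +z.
B₁ = 2(10⁻⁷)(1.29)/(0.218)³ = 2.490×10⁻⁵ T.
τ = m₂ B₁ sinθ.
τ = (0.00242)(2.490×10⁻⁵)·sin155° = 2.547×10⁻⁸ N·m.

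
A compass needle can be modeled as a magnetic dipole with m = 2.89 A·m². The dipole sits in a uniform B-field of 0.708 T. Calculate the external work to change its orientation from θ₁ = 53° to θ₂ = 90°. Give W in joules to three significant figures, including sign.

W_ext = ΔU = −mB cosθ₂ + mB cosθ₁ = mB(cosθ₁ − cosθ₂).
W = (2.89)(0.708)·(cos53° − cos90°) = (2.046)·(+0.6018) = 1.231 J.

W ≈ 1.23 J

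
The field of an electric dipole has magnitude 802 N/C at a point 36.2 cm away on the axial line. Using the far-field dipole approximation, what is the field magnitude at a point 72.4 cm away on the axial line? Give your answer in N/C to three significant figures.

E ≈ 100 N/C

Dipole fields scale as 1/r³ in the far field; the geometry is the same at both points.
E₂ = E₁ · (r₁/r₂)³ = 802 · (36.2/72.4)³.
(r₁/r₂)³ = (0.5)³ = 0.125.
E₂ ≈ 100.2 N/C.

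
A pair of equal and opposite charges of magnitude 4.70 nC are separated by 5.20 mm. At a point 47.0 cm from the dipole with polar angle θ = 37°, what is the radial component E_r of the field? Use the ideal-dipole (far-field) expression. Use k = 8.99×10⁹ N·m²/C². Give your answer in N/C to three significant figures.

E_r ≈ 3.38 N/C

Dipole moment p = qd = (4.70×10⁻⁹ C)(0.00520 m) = 2.444×10⁻¹¹ C·m.
For a dipole, E_r = (2kp cosθ)/r³.
kp/r³ = (8.99×10⁹)(2.444×10⁻¹¹)/(0.470)³ = 2.116 N/C.
E_r = 2·2.116·cos37° = 3.380 N/C.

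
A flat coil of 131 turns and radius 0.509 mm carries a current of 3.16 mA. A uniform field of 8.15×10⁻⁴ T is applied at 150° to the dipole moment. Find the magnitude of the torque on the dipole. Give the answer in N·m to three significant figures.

m = NIA = NIπa² = 131·(0.00316)·π·(5.09×10⁻⁴)² = 3.369×10⁻⁷ A·m².
Torque on a magnetic dipole: τ = mB sinθ.
τ = (3.369×10⁻⁷)(8.15×10⁻⁴)·sin150° = 1.373×10⁻¹⁰ N·m.

τ ≈ 1.37×10⁻¹⁰ N·m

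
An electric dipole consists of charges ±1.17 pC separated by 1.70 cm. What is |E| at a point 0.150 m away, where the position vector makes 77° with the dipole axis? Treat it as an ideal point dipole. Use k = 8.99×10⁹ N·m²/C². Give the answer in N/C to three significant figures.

Dipole moment p = qd = (1.17×10⁻¹² C)(0.0170 m) = 1.989×10⁻¹⁴ C·m.
At angle θ the dipole field magnitude is E = (kp/r³)·√(1 + 3cos²θ).
kp/r³ = (8.99×10⁹)(1.989×10⁻¹⁴) / (0.150)³ = 0.05298 N/C.
√(1 + 3cos²77°) = √(1 + 3·0.0506) = √1.1518 ≈ 1.0732.
E ≈ 0.05298 × 1.073 = 0.05686 N/C.

E ≈ 0.0569 N/C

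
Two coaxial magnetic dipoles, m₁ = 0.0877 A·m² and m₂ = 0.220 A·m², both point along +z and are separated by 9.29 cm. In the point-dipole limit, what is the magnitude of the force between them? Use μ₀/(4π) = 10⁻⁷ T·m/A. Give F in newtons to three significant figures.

F ≈ 1.55×10⁻⁴ N

On-axis B of dipole 1: B = (μ₀/4π)·2m₁/r³. Force on dipole 2: F = m₂·dB/dr.
dB/dr = −(μ₀/4π)·6m₁/r⁴, so |F| = (μ₀/4π)·6m₁m₂/r⁴.
F = 6(10⁻⁷)(0.0877)(0.220)/(0.0929)⁴ = 1.554×10⁻⁴ N.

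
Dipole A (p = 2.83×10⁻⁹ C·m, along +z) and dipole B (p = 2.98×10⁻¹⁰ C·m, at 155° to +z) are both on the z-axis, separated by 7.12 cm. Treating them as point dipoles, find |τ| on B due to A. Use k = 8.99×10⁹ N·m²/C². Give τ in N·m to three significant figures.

The second dipole sits on the axis of the first, so the field there is axial: E₁ = 2kp₁/r³ along +z.
E₁ = 2(8.99×10⁹)(2.83×10⁻⁹)/(0.0712)³ = 1.410×10⁵ N/C.
Torque on the second dipole: τ = p₂ E₁ sinθ.
τ = (2.98×10⁻¹⁰)(1.410×10⁵)·sin155° = 1.775×10⁻⁵ N·m.

τ ≈ 1.78×10⁻⁵ N·m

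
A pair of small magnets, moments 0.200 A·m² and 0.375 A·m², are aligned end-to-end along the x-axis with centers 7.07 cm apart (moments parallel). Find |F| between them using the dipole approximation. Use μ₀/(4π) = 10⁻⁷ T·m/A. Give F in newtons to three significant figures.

On-axis B of dipole 1: B = (μ₀/4π)·2m₁/r³. Force on dipole 2: F = m₂·dB/dr.
dB/dr = −(μ₀/4π)·6m₁/r⁴, so |F| = (μ₀/4π)·6m₁m₂/r⁴.
F = 6(10⁻⁷)(0.200)(0.375)/(0.0707)⁴ = 0.001801 N.

F ≈ 0.00180 N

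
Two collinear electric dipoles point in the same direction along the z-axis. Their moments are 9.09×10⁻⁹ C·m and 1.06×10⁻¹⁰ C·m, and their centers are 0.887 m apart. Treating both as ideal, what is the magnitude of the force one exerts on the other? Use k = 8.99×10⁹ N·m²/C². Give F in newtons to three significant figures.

On-axis field of dipole 1 at distance r: E = 2kp₁/r³. Force on dipole 2 is F = p₂·dE/dr (gradient along axis).
dE/dr = −6kp₁/r⁴, so |F| = 6kp₁p₂/r⁴ (attractive for aligned moments).
F = 6(8.99×10⁹)(9.09×10⁻⁹)(1.06×10⁻¹⁰)/(0.887)⁴ = 8.396×10⁻⁸ N.

F ≈ 8.40×10⁻⁸ N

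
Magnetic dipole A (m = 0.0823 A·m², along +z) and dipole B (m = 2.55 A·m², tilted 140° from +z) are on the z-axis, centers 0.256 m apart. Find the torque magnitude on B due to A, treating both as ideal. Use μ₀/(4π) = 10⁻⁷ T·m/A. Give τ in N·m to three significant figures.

τ ≈ 1.61×10⁻⁶ N·m

Dipole B is on the axis of dipole A, so B₁ there is axial: B₁ = (μ₀/4π)·2m₁/r³ along +z.
B₁ = 2(10⁻⁷)(0.0823)/(0.256)³ = 9.811×10⁻⁷ T.
τ = m₂ B₁ sinθ.
τ = (2.55)(9.811×10⁻⁷)·sin140° = 1.608×10⁻⁶ N·m.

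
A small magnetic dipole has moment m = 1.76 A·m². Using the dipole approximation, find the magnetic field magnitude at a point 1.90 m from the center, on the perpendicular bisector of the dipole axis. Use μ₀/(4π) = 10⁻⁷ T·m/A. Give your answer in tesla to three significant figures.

B ≈ 2.57×10⁻⁸ T

In the equatorial plane B = (μ₀/4π)·m/r³ (half the axial value).
B = (10⁻⁷)·(1.76) / (1.90)³ = 2.566×10⁻⁸ T.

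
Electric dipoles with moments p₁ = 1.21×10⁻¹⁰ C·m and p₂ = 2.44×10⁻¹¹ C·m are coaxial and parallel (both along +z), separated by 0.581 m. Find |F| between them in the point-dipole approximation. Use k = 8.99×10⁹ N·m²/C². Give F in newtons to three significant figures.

On-axis field of dipole 1 at distance r: E = 2kp₁/r³. Force on dipole 2 is F = p₂·dE/dr (gradient along axis).
dE/dr = −6kp₁/r⁴, so |F| = 6kp₁p₂/r⁴ (attractive for aligned moments).
F = 6(8.99×10⁹)(1.21×10⁻¹⁰)(2.44×10⁻¹¹)/(0.581)⁴ = 1.398×10⁻⁹ N.

F ≈ 1.40×10⁻⁹ N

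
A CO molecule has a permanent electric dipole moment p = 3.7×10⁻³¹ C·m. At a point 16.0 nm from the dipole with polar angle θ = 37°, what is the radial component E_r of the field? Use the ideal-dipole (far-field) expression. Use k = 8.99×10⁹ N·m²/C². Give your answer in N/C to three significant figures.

For a dipole, E_r = (2kp cosθ)/r³.
kp/r³ = (8.99×10⁹)(3.70×10⁻³¹)/(1.60×10⁻⁸)³ = 812.1 N/C.
E_r = 2·812.1·cos37° = 1297 N/C.

E_r ≈ 1300 N/C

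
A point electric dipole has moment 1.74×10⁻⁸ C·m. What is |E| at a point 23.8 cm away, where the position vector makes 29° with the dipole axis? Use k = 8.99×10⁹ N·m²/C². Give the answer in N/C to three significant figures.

At angle θ the dipole field magnitude is E = (kp/r³)·√(1 + 3cos²θ).
kp/r³ = (8.99×10⁹)(1.74×10⁻⁸) / (0.238)³ = 1.160×10⁴ N/C.
√(1 + 3cos²29°) = √(1 + 3·0.7650) = √3.2949 ≈ 1.8152.
E ≈ 1.160×10⁴ × 1.815 = 2.106×10⁴ N/C.

E ≈ 2.11×10⁴ N/C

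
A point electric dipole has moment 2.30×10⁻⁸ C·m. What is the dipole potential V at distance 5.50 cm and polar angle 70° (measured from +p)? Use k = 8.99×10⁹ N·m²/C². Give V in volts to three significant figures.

V ≈ 2.34×10⁴ V

The dipole potential is V = kp cosθ / r².
V = (8.99×10⁹)(2.30×10⁻⁸)·cos70° / (0.0550)² = 2.338×10⁴ V.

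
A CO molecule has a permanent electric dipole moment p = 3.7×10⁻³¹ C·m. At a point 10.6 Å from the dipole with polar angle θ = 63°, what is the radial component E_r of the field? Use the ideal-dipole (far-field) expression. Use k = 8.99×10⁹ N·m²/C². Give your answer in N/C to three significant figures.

For a dipole, E_r = (2kp cosθ)/r³.
kp/r³ = (8.99×10⁹)(3.70×10⁻³¹)/(1.06×10⁻⁹)³ = 2.793×10⁶ N/C.
E_r = 2·2.793×10⁶·cos63° = 2.536×10⁶ N/C.

E_r ≈ 2.54×10⁶ N/C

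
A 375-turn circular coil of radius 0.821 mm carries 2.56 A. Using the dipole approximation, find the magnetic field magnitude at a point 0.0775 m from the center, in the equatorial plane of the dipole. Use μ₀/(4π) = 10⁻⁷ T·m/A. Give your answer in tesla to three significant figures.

B ≈ 4.37×10⁻⁷ T

m = NIA = NIπa² = 375·(2.56)·π·(8.21×10⁻⁴)² = 0.002033 A·m².
In the equatorial plane B = (μ₀/4π)·m/r³ (half the axial value).
B = (10⁻⁷)·(0.002033) / (0.0775)³ = 4.367×10⁻⁷ T.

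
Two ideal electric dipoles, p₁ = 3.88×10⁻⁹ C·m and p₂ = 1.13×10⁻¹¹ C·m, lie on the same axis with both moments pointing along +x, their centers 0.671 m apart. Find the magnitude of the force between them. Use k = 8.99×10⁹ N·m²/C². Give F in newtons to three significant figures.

F ≈ 1.17×10⁻⁸ N

On-axis field of dipole 1 at distance r: E = 2kp₁/r³. Force on dipole 2 is F = p₂·dE/dr (gradient along axis).
dE/dr = −6kp₁/r⁴, so |F| = 6kp₁p₂/r⁴ (attractive for aligned moments).
F = 6(8.99×10⁹)(3.88×10⁻⁹)(1.13×10⁻¹¹)/(0.671)⁴ = 1.167×10⁻⁸ N.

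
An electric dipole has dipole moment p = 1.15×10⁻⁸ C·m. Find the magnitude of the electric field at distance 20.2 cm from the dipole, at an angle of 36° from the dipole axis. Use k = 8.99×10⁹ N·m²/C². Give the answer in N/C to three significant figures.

At angle θ the dipole field magnitude is E = (kp/r³)·√(1 + 3cos²θ).
kp/r³ = (8.99×10⁹)(1.15×10⁻⁸) / (0.202)³ = 1.254×10⁴ N/C.
√(1 + 3cos²36°) = √(1 + 3·0.6545) = √2.9635 ≈ 1.7215.
E ≈ 1.254×10⁴ × 1.721 = 2.159×10⁴ N/C.

E ≈ 2.16×10⁴ N/C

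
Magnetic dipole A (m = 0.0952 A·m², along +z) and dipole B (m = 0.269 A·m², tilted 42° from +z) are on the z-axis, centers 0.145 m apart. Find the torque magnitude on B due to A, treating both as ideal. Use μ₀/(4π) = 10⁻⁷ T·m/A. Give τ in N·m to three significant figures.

τ ≈ 1.12×10⁻⁶ N·m

Dipole B is on the axis of dipole A, so B₁ there is axial: B₁ = (μ₀/4π)·2m₁/r³ along +z.
B₁ = 2(10⁻⁷)(0.0952)/(0.145)³ = 6.245×10⁻⁶ T.
τ = m₂ B₁ sinθ.
τ = (0.269)(6.245×10⁻⁶)·sin42° = 1.124×10⁻⁶ N·m.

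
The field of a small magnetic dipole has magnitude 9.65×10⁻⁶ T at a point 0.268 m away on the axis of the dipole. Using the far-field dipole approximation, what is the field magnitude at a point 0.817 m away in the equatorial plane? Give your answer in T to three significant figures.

Dipole fields scale as 1/r³ in the far field.
The axial field is twice the equatorial field at the same r, so the geometry factor is 1/2.
B₂ = B₁ · (1/2) · (r₁/r₂)³ = 9.65×10⁻⁶ · 0.5 · (0.268/0.817)³.
(r₁/r₂)³ = (0.328)³ = 0.0353.
B₂ ≈ 1.703×10⁻⁷ T.

B ≈ 1.70×10⁻⁷ T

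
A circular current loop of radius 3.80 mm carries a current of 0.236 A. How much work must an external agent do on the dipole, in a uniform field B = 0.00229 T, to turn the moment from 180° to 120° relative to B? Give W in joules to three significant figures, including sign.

Magnetic moment m = IA = Iπa² = (0.236)·π·(0.00380)² = 1.071×10⁻⁵ A·m².
W_ext = ΔU = −mB cosθ₂ + mB cosθ₁ = mB(cosθ₁ − cosθ₂).
W = (1.071×10⁻⁵)(0.00229)·(cos180° − cos120°) = (2.453×10⁻⁸)·(-0.5000) = -1.226×10⁻⁸ J.

W ≈ -1.23×10⁻⁸ J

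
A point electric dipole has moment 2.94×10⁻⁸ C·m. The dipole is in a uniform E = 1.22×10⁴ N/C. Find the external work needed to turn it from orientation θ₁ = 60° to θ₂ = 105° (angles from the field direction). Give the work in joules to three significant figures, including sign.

W_ext = ΔU = U(θ₂) − U(θ₁) = −pE cosθ₂ − (−pE cosθ₁) = pE(cosθ₁ − cosθ₂).
W = (2.94×10⁻⁸)(1.22×10⁴)·(cos60° − cos105°) = (3.587×10⁻⁴)·(+0.7588) = 2.722×10⁻⁴ J.

W ≈ 2.72×10⁻⁴ J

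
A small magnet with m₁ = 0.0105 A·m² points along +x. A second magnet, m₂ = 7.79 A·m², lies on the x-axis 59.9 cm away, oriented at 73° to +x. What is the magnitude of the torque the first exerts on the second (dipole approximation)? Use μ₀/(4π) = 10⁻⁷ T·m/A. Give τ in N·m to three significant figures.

Dipole B is on the axis of dipole A, so B₁ there is axial: B₁ = (μ₀/4π)·2m₁/r³ along +x.
B₁ = 2(10⁻⁷)(0.0105)/(0.599)³ = 9.771×10⁻⁹ T.
τ = m₂ B₁ sinθ.
τ = (7.79)(9.771×10⁻⁹)·sin73° = 7.279×10⁻⁸ N·m.

τ ≈ 7.28×10⁻⁸ N·m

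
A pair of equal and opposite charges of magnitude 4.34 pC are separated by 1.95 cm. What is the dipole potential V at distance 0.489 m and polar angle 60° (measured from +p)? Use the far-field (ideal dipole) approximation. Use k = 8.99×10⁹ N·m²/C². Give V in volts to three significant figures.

Dipole moment p = qd = (4.34×10⁻¹² C)(0.0195 m) = 8.463×10⁻¹⁴ C·m.
The dipole potential is V = kp cosθ / r².
V = (8.99×10⁹)(8.463×10⁻¹⁴)·cos60° / (0.489)² = 0.001591 V.

V ≈ 0.00159 V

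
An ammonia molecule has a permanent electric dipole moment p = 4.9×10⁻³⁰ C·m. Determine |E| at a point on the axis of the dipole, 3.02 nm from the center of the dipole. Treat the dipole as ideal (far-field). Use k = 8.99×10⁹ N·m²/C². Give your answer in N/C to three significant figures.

On the dipole axis E = 2kp/r³.
E = 2·(8.99×10⁹)(4.90×10⁻³⁰) / (3.02×10⁻⁹)³ = 3.199×10⁶ N/C.

E ≈ 3.20×10⁶ N/C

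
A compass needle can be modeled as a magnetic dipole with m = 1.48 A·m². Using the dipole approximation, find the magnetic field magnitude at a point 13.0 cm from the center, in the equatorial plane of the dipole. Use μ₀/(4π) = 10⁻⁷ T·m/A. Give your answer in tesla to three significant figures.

In the equatorial plane B = (μ₀/4π)·m/r³ (half the axial value).
B = (10⁻⁷)·(1.48) / (0.130)³ = 6.736×10⁻⁵ T.

B ≈ 6.74×10⁻⁵ T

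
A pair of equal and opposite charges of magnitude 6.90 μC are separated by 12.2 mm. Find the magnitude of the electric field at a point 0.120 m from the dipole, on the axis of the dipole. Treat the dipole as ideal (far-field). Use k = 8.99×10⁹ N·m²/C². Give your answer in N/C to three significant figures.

Dipole moment p = qd = (6.90×10⁻⁶ C)(0.0122 m) = 8.418×10⁻⁸ C·m.
On the dipole axis E = 2kp/r³.
E = 2·(8.99×10⁹)(8.418×10⁻⁸) / (0.120)³ = 8.759×10⁵ N/C.

E ≈ 8.76×10⁵ N/C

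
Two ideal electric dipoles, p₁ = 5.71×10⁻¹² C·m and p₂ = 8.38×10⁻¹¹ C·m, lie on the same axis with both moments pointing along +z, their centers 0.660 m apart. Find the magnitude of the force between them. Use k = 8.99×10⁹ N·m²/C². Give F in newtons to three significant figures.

On-axis field of dipole 1 at distance r: E = 2kp₁/r³. Force on dipole 2 is F = p₂·dE/dr (gradient along axis).
dE/dr = −6kp₁/r⁴, so |F| = 6kp₁p₂/r⁴ (attractive for aligned moments).
F = 6(8.99×10⁹)(5.71×10⁻¹²)(8.38×10⁻¹¹)/(0.660)⁴ = 1.360×10⁻¹⁰ N.

F ≈ 1.36×10⁻¹⁰ N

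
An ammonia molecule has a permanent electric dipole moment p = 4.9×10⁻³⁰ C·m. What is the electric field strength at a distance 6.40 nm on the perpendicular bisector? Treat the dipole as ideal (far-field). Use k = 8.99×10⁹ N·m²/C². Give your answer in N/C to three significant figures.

In the equatorial plane E = kp/r³.
E = (8.99×10⁹)(4.90×10⁻³⁰) / (6.40×10⁻⁹)³ = 1.680×10⁵ N/C.

E ≈ 1.68×10⁵ N/C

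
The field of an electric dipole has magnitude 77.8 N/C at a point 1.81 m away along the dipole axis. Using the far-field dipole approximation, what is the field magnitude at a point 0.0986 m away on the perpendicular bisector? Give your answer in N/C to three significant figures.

Dipole fields scale as 1/r³ in the far field.
The axial field is twice the equatorial field at the same r, so the geometry factor is 1/2.
E₂ = E₁ · (1/2) · (r₁/r₂)³ = 77.8 · 0.5 · (1.81/0.0986)³.
(r₁/r₂)³ = (18.36)³ = 6186.
E₂ ≈ 2.406×10⁵ N/C.

E ≈ 2.41×10⁵ N/C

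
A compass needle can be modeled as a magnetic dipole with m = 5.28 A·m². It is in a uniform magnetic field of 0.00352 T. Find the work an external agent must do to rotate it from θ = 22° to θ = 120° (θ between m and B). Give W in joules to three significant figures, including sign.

W ≈ 0.0265 J

W_ext = ΔU = −mB cosθ₂ + mB cosθ₁ = mB(cosθ₁ − cosθ₂).
W = (5.28)(0.00352)·(cos22° − cos120°) = (0.01859)·(+1.4272) = 0.02653 J.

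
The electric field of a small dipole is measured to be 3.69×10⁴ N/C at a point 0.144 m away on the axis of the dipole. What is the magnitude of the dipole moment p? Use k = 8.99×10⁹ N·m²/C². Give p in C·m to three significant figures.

p ≈ 6.13×10⁻⁹ C·m

On axis E = 2kp/r³, so p = Er³/(2k).
p = (3.69×10⁴)·(0.144)³ / (2·8.99×10⁹) = 6.128×10⁻⁹ C·m.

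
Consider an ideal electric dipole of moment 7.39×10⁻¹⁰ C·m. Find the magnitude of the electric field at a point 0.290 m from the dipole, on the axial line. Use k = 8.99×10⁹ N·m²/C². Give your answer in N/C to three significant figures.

On the dipole axis E = 2kp/r³.
E = 2·(8.99×10⁹)(7.39×10⁻¹⁰) / (0.290)³ = 544.8 N/C.

E ≈ 545 N/C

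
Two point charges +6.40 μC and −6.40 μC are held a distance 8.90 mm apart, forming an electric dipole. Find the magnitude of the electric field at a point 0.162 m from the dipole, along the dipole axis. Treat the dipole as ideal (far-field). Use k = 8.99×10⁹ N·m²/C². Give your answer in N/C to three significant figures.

E ≈ 2.41×10⁵ N/C

Dipole moment p = qd = (6.40×10⁻⁶ C)(0.00890 m) = 5.696×10⁻⁸ C·m.
On the dipole axis E = 2kp/r³.
E = 2·(8.99×10⁹)(5.696×10⁻⁸) / (0.162)³ = 2.409×10⁵ N/C.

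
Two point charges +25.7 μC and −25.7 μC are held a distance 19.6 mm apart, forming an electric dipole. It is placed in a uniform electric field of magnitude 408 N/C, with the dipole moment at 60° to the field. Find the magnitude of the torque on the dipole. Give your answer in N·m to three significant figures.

Dipole moment p = qd = (2.57×10⁻⁵ C)(0.0196 m) = 5.037×10⁻⁷ C·m.
Torque on an electric dipole: τ = pE sinθ.
τ = (5.037×10⁻⁷)(408)·sin60° = 1.780×10⁻⁴ N·m.

τ ≈ 1.78×10⁻⁴ N·m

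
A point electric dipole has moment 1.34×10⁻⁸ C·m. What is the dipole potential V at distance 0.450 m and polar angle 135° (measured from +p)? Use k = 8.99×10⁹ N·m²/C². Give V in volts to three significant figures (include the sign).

The dipole potential is V = kp cosθ / r².
V = (8.99×10⁹)(1.34×10⁻⁸)·cos135° / (0.450)² = -420.7 V.

V ≈ -421 V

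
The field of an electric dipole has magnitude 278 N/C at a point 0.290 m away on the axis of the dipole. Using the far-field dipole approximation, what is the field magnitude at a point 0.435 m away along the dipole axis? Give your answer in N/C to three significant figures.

Dipole fields scale as 1/r³ in the far field; the geometry is the same at both points.
E₂ = E₁ · (r₁/r₂)³ = 278 · (0.290/0.435)³.
(r₁/r₂)³ = (0.6667)³ = 0.2963.
E₂ ≈ 82.37 N/C.

E ≈ 82.4 N/C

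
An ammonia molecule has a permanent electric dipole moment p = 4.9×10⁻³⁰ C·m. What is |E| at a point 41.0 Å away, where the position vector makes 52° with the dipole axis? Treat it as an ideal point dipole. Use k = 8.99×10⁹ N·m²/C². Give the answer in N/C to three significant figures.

At angle θ the dipole field magnitude is E = (kp/r³)·√(1 + 3cos²θ).
kp/r³ = (8.99×10⁹)(4.90×10⁻³⁰) / (4.10×10⁻⁹)³ = 6.392×10⁵ N/C.
√(1 + 3cos²52°) = √(1 + 3·0.3790) = √2.1371 ≈ 1.4619.
E ≈ 6.392×10⁵ × 1.462 = 9.344×10⁵ N/C.

E ≈ 9.34×10⁵ N/C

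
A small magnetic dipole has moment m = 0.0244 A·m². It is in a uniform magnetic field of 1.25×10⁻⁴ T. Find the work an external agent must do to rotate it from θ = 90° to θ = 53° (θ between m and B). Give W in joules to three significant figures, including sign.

W ≈ -1.84×10⁻⁶ J

W_ext = ΔU = −mB cosθ₂ + mB cosθ₁ = mB(cosθ₁ − cosθ₂).
W = (0.0244)(1.25×10⁻⁴)·(cos90° − cos53°) = (3.050×10⁻⁶)·(-0.6018) = -1.836×10⁻⁶ J.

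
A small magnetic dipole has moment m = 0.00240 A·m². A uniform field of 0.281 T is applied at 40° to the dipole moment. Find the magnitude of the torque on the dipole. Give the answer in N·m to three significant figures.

τ ≈ 4.33×10⁻⁴ N·m

Torque on a magnetic dipole: τ = mB sinθ.
τ = (0.00240)(0.281)·sin40° = 4.335×10⁻⁴ N·m.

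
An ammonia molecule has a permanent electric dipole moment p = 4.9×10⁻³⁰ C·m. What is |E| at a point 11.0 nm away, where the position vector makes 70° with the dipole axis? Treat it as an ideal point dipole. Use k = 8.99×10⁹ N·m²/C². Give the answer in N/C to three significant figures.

E ≈ 3.85×10⁴ N/C

At angle θ the dipole field magnitude is E = (kp/r³)·√(1 + 3cos²θ).
kp/r³ = (8.99×10⁹)(4.90×10⁻³⁰) / (1.10×10⁻⁸)³ = 3.310×10⁴ N/C.
√(1 + 3cos²70°) = √(1 + 3·0.1170) = √1.3509 ≈ 1.1623.
E ≈ 3.310×10⁴ × 1.162 = 3.847×10⁴ N/C.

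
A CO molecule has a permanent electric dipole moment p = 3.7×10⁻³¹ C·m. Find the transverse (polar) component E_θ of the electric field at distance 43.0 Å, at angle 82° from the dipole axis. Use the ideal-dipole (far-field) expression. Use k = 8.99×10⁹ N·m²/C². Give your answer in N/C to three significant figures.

For a dipole, E_θ = (kp sinθ)/r³.
kp/r³ = (8.99×10⁹)(3.70×10⁻³¹)/(4.30×10⁻⁹)³ = 4.184×10⁴ N/C.
E_θ = 4.184×10⁴·sin82° = 4.143×10⁴ N/C.

E_θ ≈ 4.14×10⁴ N/C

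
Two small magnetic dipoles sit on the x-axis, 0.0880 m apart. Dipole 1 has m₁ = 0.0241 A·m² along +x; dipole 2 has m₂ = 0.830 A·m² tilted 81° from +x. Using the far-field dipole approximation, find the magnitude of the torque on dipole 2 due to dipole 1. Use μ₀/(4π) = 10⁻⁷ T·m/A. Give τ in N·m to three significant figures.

τ ≈ 5.80×10⁻⁶ N·m

Dipole B is on the axis of dipole A, so B₁ there is axial: B₁ = (μ₀/4π)·2m₁/r³ along +x.
B₁ = 2(10⁻⁷)(0.0241)/(0.0880)³ = 7.073×10⁻⁶ T.
τ = m₂ B₁ sinθ.
τ = (0.830)(7.073×10⁻⁶)·sin81° = 5.798×10⁻⁶ N·m.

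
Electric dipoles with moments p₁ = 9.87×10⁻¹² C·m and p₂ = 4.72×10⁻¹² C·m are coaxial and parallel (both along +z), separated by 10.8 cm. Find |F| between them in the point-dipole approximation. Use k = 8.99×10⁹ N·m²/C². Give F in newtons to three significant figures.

F ≈ 1.85×10⁻⁸ N

On-axis field of dipole 1 at distance r: E = 2kp₁/r³. Force on dipole 2 is F = p₂·dE/dr (gradient along axis).
dE/dr = −6kp₁/r⁴, so |F| = 6kp₁p₂/r⁴ (attractive for aligned moments).
F = 6(8.99×10⁹)(9.87×10⁻¹²)(4.72×10⁻¹²)/(0.108)⁴ = 1.847×10⁻⁸ N.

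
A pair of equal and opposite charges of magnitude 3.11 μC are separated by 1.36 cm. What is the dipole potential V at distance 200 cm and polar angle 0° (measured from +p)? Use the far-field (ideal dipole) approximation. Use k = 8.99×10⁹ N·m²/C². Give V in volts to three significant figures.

Dipole moment p = qd = (3.11×10⁻⁶ C)(0.0136 m) = 4.23×10⁻⁸ C·m.
The dipole potential is V = kp cosθ / r².
V = (8.99×10⁹)(4.23×10⁻⁸)·cos0° / (2.00)² = 95.07 V.

V ≈ 95.1 V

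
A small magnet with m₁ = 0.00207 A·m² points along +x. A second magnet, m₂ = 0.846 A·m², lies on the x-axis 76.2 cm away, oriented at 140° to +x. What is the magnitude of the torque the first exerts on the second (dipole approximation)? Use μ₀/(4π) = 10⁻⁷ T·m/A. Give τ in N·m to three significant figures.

Dipole B is on the axis of dipole A, so B₁ there is axial: B₁ = (μ₀/4π)·2m₁/r³ along +x.
B₁ = 2(10⁻⁷)(0.00207)/(0.762)³ = 9.357×10⁻¹⁰ T.
τ = m₂ B₁ sinθ.
τ = (0.846)(9.357×10⁻¹⁰)·sin140° = 5.088×10⁻¹⁰ N·m.

τ ≈ 5.09×10⁻¹⁰ N·m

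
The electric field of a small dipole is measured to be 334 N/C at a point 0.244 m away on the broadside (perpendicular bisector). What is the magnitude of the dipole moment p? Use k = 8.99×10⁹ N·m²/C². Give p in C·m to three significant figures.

In the equatorial plane E = kp/r³, so p = Er³/(k).
p = (334)·(0.244)³ / (8.99×10⁹) = 5.397×10⁻¹⁰ C·m.

p ≈ 5.40×10⁻¹⁰ C·m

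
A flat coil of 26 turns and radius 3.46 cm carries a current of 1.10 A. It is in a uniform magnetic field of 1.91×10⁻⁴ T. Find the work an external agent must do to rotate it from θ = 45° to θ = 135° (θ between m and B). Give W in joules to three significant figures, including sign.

m = NIA = NIπa² = 26·(1.10)·π·(0.0346)² = 0.1076 A·m².
W_ext = ΔU = −mB cosθ₂ + mB cosθ₁ = mB(cosθ₁ − cosθ₂).
W = (0.1076)(1.91×10⁻⁴)·(cos45° − cos135°) = (2.055×10⁻⁵)·(+1.4142) = 2.906×10⁻⁵ J.

W ≈ 2.91×10⁻⁵ J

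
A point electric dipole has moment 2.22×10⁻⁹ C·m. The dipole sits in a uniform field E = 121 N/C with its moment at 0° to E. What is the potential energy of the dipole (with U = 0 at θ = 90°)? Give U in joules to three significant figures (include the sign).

U = −p·E = −pE cosθ.
U = −(2.22×10⁻⁹)(121)·cos0° = -2.686×10⁻⁷ J.

U ≈ -2.69×10⁻⁷ J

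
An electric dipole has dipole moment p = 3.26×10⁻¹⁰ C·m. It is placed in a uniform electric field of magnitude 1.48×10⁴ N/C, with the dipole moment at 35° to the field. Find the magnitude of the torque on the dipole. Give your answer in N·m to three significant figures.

Torque on an electric dipole: τ = pE sinθ.
τ = (3.26×10⁻¹⁰)(1.48×10⁴)·sin35° = 2.767×10⁻⁶ N·m.

τ ≈ 2.77×10⁻⁶ N·m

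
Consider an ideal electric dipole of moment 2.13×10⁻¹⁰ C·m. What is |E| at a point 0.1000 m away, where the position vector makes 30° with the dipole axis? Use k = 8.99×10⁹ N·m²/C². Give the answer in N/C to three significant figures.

At angle θ the dipole field magnitude is E = (kp/r³)·√(1 + 3cos²θ).
kp/r³ = (8.99×10⁹)(2.13×10⁻¹⁰) / (0.100)³ = 1915 N/C.
√(1 + 3cos²30°) = √(1 + 3·0.7500) = √3.2500 ≈ 1.8028.
E ≈ 1915 × 1.803 = 3452 N/C.

E ≈ 3450 N/C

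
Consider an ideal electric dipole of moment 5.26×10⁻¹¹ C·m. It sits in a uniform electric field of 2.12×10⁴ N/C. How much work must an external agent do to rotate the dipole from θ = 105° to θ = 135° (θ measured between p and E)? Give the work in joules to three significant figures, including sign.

W_ext = ΔU = U(θ₂) − U(θ₁) = −pE cosθ₂ − (−pE cosθ₁) = pE(cosθ₁ − cosθ₂).
W = (5.26×10⁻¹¹)(2.12×10⁴)·(cos105° − cos135°) = (1.115×10⁻⁶)·(+0.4483) = 4.999×10⁻⁷ J.

W ≈ 5.00×10⁻⁷ J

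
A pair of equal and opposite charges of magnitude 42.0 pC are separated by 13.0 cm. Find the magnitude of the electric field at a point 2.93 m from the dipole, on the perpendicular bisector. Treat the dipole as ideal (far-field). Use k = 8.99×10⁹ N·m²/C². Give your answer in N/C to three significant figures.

E ≈ 0.00195 N/C

Dipole moment p = qd = (4.20×10⁻¹¹ C)(0.130 m) = 5.46×10⁻¹² C·m.
In the equatorial plane E = kp/r³.
E = (8.99×10⁹)(5.46×10⁻¹²) / (2.93)³ = 0.001951 N/C.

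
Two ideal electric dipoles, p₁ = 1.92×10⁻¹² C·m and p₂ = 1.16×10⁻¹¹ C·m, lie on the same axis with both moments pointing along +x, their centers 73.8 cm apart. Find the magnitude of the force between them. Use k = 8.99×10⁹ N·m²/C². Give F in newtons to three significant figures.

F ≈ 4.05×10⁻¹² N

On-axis field of dipole 1 at distance r: E = 2kp₁/r³. Force on dipole 2 is F = p₂·dE/dr (gradient along axis).
dE/dr = −6kp₁/r⁴, so |F| = 6kp₁p₂/r⁴ (attractive for aligned moments).
F = 6(8.99×10⁹)(1.92×10⁻¹²)(1.16×10⁻¹¹)/(0.738)⁴ = 4.050×10⁻¹² N.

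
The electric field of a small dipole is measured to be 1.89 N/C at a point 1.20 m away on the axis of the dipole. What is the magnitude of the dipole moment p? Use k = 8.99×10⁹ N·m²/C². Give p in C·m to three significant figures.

On axis E = 2kp/r³, so p = Er³/(2k).
p = (1.89)·(1.20)³ / (2·8.99×10⁹) = 1.816×10⁻¹⁰ C·m.

p ≈ 1.82×10⁻¹⁰ C·m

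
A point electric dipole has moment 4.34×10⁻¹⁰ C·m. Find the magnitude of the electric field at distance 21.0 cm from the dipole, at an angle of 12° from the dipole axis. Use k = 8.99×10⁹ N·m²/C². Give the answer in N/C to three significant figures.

At angle θ the dipole field magnitude is E = (kp/r³)·√(1 + 3cos²θ).
kp/r³ = (8.99×10⁹)(4.34×10⁻¹⁰) / (0.210)³ = 421.3 N/C.
√(1 + 3cos²12°) = √(1 + 3·0.9568) = √3.8703 ≈ 1.9673.
E ≈ 421.3 × 1.967 = 828.8 N/C.

E ≈ 829 N/C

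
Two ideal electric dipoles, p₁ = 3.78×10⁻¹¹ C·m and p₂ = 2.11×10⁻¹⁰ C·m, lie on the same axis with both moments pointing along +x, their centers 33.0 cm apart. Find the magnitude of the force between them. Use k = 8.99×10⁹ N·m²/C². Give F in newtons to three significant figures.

F ≈ 3.63×10⁻⁸ N

On-axis field of dipole 1 at distance r: E = 2kp₁/r³. Force on dipole 2 is F = p₂·dE/dr (gradient along axis).
dE/dr = −6kp₁/r⁴, so |F| = 6kp₁p₂/r⁴ (attractive for aligned moments).
F = 6(8.99×10⁹)(3.78×10⁻¹¹)(2.11×10⁻¹⁰)/(0.330)⁴ = 3.628×10⁻⁸ N.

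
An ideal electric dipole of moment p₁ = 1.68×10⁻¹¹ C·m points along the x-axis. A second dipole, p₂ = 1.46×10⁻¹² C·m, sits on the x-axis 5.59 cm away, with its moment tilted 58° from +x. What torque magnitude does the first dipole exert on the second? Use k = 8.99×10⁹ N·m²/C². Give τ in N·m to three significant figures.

The second dipole sits on the axis of the first, so the field there is axial: E₁ = 2kp₁/r³ along +x.
E₁ = 2(8.99×10⁹)(1.68×10⁻¹¹)/(0.0559)³ = 1729 N/C.
Torque on the second dipole: τ = p₂ E₁ sinθ.
τ = (1.46×10⁻¹²)(1729)·sin58° = 2.141×10⁻⁹ N·m.

τ ≈ 2.14×10⁻⁹ N·m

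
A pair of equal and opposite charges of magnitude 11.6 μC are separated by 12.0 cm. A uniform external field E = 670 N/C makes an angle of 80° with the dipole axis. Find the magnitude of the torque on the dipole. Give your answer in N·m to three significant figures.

Dipole moment p = qd = (1.16×10⁻⁵ C)(0.120 m) = 1.392×10⁻⁶ C·m.
Torque on an electric dipole: τ = pE sinθ.
τ = (1.392×10⁻⁶)(670)·sin80° = 9.185×10⁻⁴ N·m.

τ ≈ 9.18×10⁻⁴ N·m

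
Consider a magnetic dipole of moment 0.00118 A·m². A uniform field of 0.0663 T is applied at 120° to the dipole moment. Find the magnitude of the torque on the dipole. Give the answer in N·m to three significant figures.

Torque on a magnetic dipole: τ = mB sinθ.
τ = (0.00118)(0.0663)·sin120° = 6.775×10⁻⁵ N·m.

τ ≈ 6.78×10⁻⁵ N·m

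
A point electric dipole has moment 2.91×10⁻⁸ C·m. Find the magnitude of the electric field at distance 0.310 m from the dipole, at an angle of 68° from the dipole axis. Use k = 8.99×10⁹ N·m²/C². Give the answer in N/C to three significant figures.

At angle θ the dipole field magnitude is E = (kp/r³)·√(1 + 3cos²θ).
kp/r³ = (8.99×10⁹)(2.91×10⁻⁸) / (0.310)³ = 8781 N/C.
√(1 + 3cos²68°) = √(1 + 3·0.1403) = √1.4210 ≈ 1.1921.
E ≈ 8781 × 1.192 = 1.047×10⁴ N/C.

E ≈ 1.05×10⁴ N/C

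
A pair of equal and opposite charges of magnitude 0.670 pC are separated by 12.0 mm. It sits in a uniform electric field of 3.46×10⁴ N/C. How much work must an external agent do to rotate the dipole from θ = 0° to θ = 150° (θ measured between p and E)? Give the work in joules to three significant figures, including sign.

Dipole moment p = qd = (6.70×10⁻¹³ C)(0.0120 m) = 8.04×10⁻¹⁵ C·m.
W_ext = ΔU = U(θ₂) − U(θ₁) = −pE cosθ₂ − (−pE cosθ₁) = pE(cosθ₁ − cosθ₂).
W = (8.04×10⁻¹⁵)(3.46×10⁴)·(cos0° − cos150°) = (2.782×10⁻¹⁰)·(+1.8660) = 5.191×10⁻¹⁰ J.

W ≈ 5.19×10⁻¹⁰ J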